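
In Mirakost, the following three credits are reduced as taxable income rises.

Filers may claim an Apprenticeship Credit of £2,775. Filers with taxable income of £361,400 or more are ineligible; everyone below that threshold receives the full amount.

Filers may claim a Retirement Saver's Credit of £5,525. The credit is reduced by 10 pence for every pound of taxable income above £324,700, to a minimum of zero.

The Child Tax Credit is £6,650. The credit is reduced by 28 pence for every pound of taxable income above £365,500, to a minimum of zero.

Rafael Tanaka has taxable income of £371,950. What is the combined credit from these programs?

Apprenticeship Credit: £371,950 meets or exceeds the £361,400 cutoff, so the credit is £0.
Retirement Saver's Credit: 10% of the £47,250 excess over £324,700 is £4,725; credit = £5,525 − £4,725 = £800.
Child Tax Credit: 28% of the £6,450 excess over £365,500 is £1,806; credit = £6,650 − £1,806 = £4,844.
Total: £0 + £800 + £4,844 = £5,644.

£5,644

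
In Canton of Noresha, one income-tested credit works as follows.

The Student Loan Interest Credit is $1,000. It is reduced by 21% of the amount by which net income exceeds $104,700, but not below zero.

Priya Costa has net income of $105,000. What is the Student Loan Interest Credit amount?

$937

Student Loan Interest Credit: 21% of the $300 excess over $104,700 is $63; credit = $1,000 − $63 = $937.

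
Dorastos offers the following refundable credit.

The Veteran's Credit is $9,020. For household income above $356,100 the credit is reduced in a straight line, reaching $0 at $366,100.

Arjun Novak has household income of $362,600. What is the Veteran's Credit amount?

$3,157

Veteran's Credit: $362,600 is $6,500 into a $10,000 phase-out range, leaving 3,500/10,000 of the credit: $9,020 × 3,500/10,000 = $3,157.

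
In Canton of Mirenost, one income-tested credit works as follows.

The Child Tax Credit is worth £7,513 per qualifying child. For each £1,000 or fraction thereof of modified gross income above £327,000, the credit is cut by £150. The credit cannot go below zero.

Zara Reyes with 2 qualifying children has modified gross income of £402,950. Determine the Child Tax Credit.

Child Tax Credit: base = 2 × £7,513 = £15,026. income exceeds £327,000 by £75,950, which is 76 full-or-partial £1,000 increments; reduction = 76 × £150 = £11,400, leaving £3,626.

£3,626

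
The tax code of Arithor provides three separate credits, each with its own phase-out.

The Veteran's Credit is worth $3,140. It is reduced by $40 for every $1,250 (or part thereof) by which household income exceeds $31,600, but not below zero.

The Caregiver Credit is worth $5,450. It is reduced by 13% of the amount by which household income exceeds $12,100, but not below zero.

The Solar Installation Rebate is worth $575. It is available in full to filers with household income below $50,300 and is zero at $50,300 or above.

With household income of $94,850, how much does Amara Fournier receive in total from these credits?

Veteran's Credit: income exceeds $31,600 by $63,250, which is 51 full-or-partial $1,250 increments; reduction = 51 × $40 = $2,040, leaving $1,100.
Caregiver Credit: 13% of the $82,750 excess over $12,100 is $10,757.50 ≥ base, so the credit is $0.
Solar Installation Rebate: $94,850 meets or exceeds the $50,300 cutoff, so the credit is $0.
Total: $1,100 + $0 + $0 = $1,100.

$1,100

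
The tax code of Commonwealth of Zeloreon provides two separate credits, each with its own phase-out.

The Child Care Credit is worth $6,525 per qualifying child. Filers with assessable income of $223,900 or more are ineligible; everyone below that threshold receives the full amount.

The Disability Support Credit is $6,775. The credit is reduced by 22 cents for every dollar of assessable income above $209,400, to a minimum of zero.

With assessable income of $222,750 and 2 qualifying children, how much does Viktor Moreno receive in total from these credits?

Child Care Credit: base = 2 × $6,525 = $13,050. $222,750 is below the $223,900 cutoff, so the full $13,050 applies.
Disability Support Credit: 22% of the $13,350 excess over $209,400 is $2,937; credit = $6,775 − $2,937 = $3,838.
Total: $13,050 + $3,838 = $16,888.

$16,888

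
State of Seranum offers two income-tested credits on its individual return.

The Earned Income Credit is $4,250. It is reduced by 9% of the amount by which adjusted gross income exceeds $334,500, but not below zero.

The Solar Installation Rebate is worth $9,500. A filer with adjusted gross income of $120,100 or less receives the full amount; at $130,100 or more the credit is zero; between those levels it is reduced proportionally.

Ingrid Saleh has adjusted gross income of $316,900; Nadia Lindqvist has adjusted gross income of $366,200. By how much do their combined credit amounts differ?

Ingrid ($316,900): Earned Income Credit: $316,900 is at or below the $334,500 threshold, so the full $4,250 applies. Solar Installation Rebate: $316,900 is at or above $130,100, so the credit is $0. total $4,250 + $0 = $4,250
Nadia ($366,200): Earned Income Credit: 9% of the $31,700 excess over $334,500 is $2,853; credit = $4,250 − $2,853 = $1,397. Solar Installation Rebate: $366,200 is at or above $130,100, so the credit is $0. total $1,397 + $0 = $1,397
Difference: |$4,250 − $1,397| = $2,853.

$2,853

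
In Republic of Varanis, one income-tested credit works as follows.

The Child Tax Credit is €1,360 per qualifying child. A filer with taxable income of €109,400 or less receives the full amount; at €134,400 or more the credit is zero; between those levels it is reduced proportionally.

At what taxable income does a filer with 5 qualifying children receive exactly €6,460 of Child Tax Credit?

€110,650

Full credit = 5 × €1,360 = €6,800.
€6,460 is 6,460/6,800 of the full €6,800, so 340/6,800 of the €25,000 range has been used: income = €109,400 + €25,000 × 340/6,800 = €110,650.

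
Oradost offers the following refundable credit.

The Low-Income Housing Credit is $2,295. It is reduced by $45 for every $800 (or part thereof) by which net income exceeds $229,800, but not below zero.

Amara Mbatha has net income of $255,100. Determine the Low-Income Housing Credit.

Low-Income Housing Credit: income exceeds $229,800 by $25,300, which is 32 full-or-partial $800 increments; reduction = 32 × $45 = $1,440, leaving $855.

$855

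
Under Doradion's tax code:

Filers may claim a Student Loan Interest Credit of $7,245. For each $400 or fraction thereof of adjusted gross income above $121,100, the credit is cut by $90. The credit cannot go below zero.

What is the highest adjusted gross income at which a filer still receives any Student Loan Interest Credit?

$153,100

After 80 increments the reduction is 80 × $90 = $7,200, leaving $45; one more increment wipes it out. Increment 80 ends at excess 80 × $400 = $32,000, so the highest qualifying income is $121,100 + $32,000 = $153,100.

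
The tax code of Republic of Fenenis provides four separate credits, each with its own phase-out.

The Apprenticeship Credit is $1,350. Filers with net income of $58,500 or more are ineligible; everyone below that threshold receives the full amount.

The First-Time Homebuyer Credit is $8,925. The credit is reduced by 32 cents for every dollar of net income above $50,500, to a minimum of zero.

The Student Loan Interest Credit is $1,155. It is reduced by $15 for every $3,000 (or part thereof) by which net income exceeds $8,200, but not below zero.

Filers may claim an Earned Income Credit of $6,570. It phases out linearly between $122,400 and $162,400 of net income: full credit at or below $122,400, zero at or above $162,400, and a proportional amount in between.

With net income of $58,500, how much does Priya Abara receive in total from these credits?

Apprenticeship Credit: $58,500 meets or exceeds the $58,500 cutoff, so the credit is $0.
First-Time Homebuyer Credit: 32% of the $8,000 excess over $50,500 is $2,560; credit = $8,925 − $2,560 = $6,365.
Student Loan Interest Credit: income exceeds $8,200 by $50,300, which is 17 full-or-partial $3,000 increments; reduction = 17 × $15 = $255, leaving $900.
Earned Income Credit: $58,500 is at or below the $122,400 threshold, so the full $6,570 applies.
Total: $0 + $6,365 + $900 + $6,570 = $13,835.

$13,835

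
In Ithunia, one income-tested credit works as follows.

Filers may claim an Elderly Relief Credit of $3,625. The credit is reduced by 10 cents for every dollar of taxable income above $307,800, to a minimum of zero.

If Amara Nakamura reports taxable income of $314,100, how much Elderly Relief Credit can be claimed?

$2,995

Elderly Relief Credit: 10% of the $6,300 excess over $307,800 is $630; credit = $3,625 − $630 = $2,995.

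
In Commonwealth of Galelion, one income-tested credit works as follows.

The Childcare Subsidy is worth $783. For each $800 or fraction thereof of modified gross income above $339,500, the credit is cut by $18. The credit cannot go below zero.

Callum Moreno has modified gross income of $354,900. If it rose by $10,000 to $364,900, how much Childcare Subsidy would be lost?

At $354,900 — income exceeds $339,500 by $15,400, which is 20 full-or-partial $800 increments; reduction = 20 × $18 = $360, leaving $423.
At $364,900 — income exceeds $339,500 by $25,400, which is 32 full-or-partial $800 increments; reduction = 32 × $18 = $576, leaving $207.
Lost: $423 − $207 = $216.

$216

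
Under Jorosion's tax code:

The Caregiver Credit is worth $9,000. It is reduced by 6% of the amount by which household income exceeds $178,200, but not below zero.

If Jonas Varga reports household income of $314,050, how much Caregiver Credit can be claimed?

$849

Caregiver Credit: 6% of the $135,850 excess over $178,200 is $8,151; credit = $9,000 − $8,151 = $849.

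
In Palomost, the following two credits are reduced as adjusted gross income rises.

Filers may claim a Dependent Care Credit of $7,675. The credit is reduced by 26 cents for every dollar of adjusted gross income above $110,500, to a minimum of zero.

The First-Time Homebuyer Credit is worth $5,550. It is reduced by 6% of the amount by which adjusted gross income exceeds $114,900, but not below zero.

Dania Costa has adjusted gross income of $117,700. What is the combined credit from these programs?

Dependent Care Credit: 26% of the $7,200 excess over $110,500 is $1,872; credit = $7,675 − $1,872 = $5,803.
First-Time Homebuyer Credit: 6% of the $2,800 excess over $114,900 is $168; credit = $5,550 − $168 = $5,382.
Total: $5,803 + $5,382 = $11,185.

$11,185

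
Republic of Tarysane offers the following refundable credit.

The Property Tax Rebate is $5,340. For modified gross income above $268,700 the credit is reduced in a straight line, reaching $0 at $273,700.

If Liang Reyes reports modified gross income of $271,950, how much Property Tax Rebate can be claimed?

$1,869

Property Tax Rebate: $271,950 is $3,250 into a $5,000 phase-out range, leaving 1,750/5,000 of the credit: $5,340 × 1,750/5,000 = $1,869.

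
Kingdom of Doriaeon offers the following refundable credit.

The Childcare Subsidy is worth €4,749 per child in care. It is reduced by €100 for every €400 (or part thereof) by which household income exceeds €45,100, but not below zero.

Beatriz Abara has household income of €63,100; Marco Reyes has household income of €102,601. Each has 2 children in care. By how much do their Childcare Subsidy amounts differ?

€4,998

Beatriz (€63,100): Childcare Subsidy: base = 2 × €4,749 = €9,498. income exceeds €45,100 by €18,000, which is 45 full-or-partial €400 increments; reduction = 45 × €100 = €4,500, leaving €4,998.
Marco (€102,601): Childcare Subsidy: base = 2 × €4,749 = €9,498. income exceeds €45,100 by €57,501 → 144 increments × €100 = €14,400 ≥ base, so the credit is €0.
Difference: |€4,998 − €0| = €4,998.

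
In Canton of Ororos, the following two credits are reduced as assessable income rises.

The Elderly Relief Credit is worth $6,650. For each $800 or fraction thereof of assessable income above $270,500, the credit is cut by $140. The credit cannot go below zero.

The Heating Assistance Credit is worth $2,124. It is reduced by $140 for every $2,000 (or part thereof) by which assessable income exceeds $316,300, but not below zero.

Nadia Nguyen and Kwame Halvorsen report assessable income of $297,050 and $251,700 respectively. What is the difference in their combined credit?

$4,760

Nadia ($297,050): Elderly Relief Credit: income exceeds $270,500 by $26,550, which is 34 full-or-partial $800 increments; reduction = 34 × $140 = $4,760, leaving $1,890. Heating Assistance Credit: $297,050 is at or below the $316,300 threshold, so the full $2,124 applies. total $1,890 + $2,124 = $4,014
Kwame ($251,700): Elderly Relief Credit: $251,700 is at or below the $270,500 threshold, so the full $6,650 applies. Heating Assistance Credit: $251,700 is at or below the $316,300 threshold, so the full $2,124 applies. total $6,650 + $2,124 = $8,774
Difference: |$4,014 − $8,774| = $4,760.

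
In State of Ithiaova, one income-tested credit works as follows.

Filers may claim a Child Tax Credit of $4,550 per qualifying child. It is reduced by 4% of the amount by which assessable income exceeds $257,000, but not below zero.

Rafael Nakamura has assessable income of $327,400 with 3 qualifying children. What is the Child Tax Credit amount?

$10,834

Child Tax Credit: base = 3 × $4,550 = $13,650. 4% of the $70,400 excess over $257,000 is $2,816; credit = $13,650 − $2,816 = $10,834.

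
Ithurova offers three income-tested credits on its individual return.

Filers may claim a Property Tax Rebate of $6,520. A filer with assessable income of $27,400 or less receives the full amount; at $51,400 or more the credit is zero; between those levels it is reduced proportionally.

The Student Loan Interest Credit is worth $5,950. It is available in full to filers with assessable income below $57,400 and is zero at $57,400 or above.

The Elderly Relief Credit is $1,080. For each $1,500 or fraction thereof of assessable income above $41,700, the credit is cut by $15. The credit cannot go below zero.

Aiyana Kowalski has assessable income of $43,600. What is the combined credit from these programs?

Property Tax Rebate: $43,600 is $16,200 into a $24,000 phase-out range, leaving 7,800/24,000 of the credit: $6,520 × 7,800/24,000 = $2,119.
Student Loan Interest Credit: $43,600 is below the $57,400 cutoff, so the full $5,950 applies.
Elderly Relief Credit: income exceeds $41,700 by $1,900, which is 2 full-or-partial $1,500 increments; reduction = 2 × $15 = $30, leaving $1,050.
Total: $2,119 + $5,950 + $1,050 = $9,119.

$9,119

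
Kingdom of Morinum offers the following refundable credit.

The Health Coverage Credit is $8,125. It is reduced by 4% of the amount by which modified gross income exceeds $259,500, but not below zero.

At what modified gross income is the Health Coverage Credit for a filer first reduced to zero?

$462,625

The credit falls by 4% of each dollar above $259,500, so it reaches zero when the excess is $8,125 / 4% = $203,125: income = $259,500 + $203,125 = $462,625.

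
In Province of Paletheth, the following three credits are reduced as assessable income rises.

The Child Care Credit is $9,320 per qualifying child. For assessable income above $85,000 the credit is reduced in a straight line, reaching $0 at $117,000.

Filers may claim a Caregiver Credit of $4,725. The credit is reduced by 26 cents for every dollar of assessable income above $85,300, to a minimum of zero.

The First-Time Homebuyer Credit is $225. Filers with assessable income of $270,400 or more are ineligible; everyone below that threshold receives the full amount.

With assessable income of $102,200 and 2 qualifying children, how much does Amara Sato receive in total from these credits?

Child Care Credit: base = 2 × $9,320 = $18,640. $102,200 is $17,200 into a $32,000 phase-out range, leaving 14,800/32,000 of the credit: $18,640 × 14,800/32,000 = $8,621.
Caregiver Credit: 26% of the $16,900 excess over $85,300 is $4,394; credit = $4,725 − $4,394 = $331.
First-Time Homebuyer Credit: $102,200 is below the $270,400 cutoff, so the full $225 applies.
Total: $8,621 + $331 + $225 = $9,177.

$9,177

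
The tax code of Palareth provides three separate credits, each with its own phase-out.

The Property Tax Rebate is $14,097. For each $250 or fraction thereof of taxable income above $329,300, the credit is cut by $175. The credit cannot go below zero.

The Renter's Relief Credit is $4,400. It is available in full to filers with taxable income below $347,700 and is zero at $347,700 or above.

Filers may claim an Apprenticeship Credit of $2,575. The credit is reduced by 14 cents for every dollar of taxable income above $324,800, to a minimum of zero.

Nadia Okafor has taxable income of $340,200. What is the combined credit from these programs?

Property Tax Rebate: income exceeds $329,300 by $10,900, which is 44 full-or-partial $250 increments; reduction = 44 × $175 = $7,700, leaving $6,397.
Renter's Relief Credit: $340,200 is below the $347,700 cutoff, so the full $4,400 applies.
Apprenticeship Credit: 14% of the $15,400 excess over $324,800 is $2,156; credit = $2,575 − $2,156 = $419.
Total: $6,397 + $4,400 + $419 = $11,216.

$11,216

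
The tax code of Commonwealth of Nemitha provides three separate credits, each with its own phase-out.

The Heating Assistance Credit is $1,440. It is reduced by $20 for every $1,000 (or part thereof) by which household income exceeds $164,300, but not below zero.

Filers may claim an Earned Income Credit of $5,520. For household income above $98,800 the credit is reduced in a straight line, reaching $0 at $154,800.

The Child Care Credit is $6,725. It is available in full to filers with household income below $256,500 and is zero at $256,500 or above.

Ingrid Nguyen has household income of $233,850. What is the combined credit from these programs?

$6,765

Heating Assistance Credit: income exceeds $164,300 by $69,550, which is 70 full-or-partial $1,000 increments; reduction = 70 × $20 = $1,400, leaving $40.
Earned Income Credit: $233,850 is at or above $154,800, so the credit is $0.
Child Care Credit: $233,850 is below the $256,500 cutoff, so the full $6,725 applies.
Total: $40 + $0 + $6,725 = $6,765.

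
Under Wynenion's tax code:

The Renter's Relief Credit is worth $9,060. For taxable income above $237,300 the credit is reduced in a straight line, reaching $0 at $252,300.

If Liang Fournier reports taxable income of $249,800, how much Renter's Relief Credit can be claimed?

Renter's Relief Credit: $249,800 is $12,500 into a $15,000 phase-out range, leaving 2,500/15,000 of the credit: $9,060 × 2,500/15,000 = $1,510.

$1,510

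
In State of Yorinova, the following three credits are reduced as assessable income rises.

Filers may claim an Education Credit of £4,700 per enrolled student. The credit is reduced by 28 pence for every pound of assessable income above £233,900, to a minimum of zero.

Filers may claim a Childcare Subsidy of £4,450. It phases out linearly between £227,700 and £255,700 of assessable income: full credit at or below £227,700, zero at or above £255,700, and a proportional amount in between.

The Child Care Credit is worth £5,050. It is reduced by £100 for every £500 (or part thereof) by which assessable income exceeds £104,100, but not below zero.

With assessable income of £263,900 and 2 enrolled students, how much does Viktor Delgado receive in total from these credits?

Education Credit: base = 2 × £4,700 = £9,400. 28% of the £30,000 excess over £233,900 is £8,400; credit = £9,400 − £8,400 = £1,000.
Childcare Subsidy: £263,900 is at or above £255,700, so the credit is £0.
Child Care Credit: income exceeds £104,100 by £159,800 → 320 increments × £100 = £32,000 ≥ base, so the credit is £0.
Total: £1,000 + £0 + £0 = £1,000.

£1,000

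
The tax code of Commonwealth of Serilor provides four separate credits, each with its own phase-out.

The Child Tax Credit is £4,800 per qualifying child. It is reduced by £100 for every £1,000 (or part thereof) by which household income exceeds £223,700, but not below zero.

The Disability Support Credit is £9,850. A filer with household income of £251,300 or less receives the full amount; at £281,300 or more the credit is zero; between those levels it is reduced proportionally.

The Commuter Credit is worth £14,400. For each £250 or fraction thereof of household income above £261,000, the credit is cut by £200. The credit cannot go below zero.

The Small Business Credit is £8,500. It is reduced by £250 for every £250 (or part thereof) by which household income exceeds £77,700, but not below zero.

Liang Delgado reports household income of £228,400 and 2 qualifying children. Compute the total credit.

Child Tax Credit: base = 2 × £4,800 = £9,600. income exceeds £223,700 by £4,700, which is 5 full-or-partial £1,000 increments; reduction = 5 × £100 = £500, leaving £9,100.
Disability Support Credit: £228,400 is at or below the £251,300 threshold, so the full £9,850 applies.
Commuter Credit: £228,400 is at or below the £261,000 threshold, so the full £14,400 applies.
Small Business Credit: income exceeds £77,700 by £150,700 → 603 increments × £250 = £150,750 ≥ base, so the credit is £0.
Total: £9,100 + £9,850 + £14,400 + £0 = £33,350.

£33,350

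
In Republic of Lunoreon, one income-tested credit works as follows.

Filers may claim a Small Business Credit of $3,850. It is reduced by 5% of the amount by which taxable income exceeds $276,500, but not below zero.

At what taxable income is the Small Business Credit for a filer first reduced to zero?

$353,500

The credit falls by 5% of each dollar above $276,500, so it reaches zero when the excess is $3,850 / 5% = $77,000: income = $276,500 + $77,000 = $353,500.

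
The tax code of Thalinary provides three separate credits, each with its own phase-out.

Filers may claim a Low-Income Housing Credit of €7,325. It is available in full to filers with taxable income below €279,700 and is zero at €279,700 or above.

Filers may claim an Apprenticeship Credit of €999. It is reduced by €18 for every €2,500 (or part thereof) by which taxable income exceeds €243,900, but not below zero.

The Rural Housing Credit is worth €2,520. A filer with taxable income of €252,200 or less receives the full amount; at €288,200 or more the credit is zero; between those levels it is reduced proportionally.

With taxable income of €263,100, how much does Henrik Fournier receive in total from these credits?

€9,937

Low-Income Housing Credit: €263,100 is below the €279,700 cutoff, so the full €7,325 applies.
Apprenticeship Credit: income exceeds €243,900 by €19,200, which is 8 full-or-partial €2,500 increments; reduction = 8 × €18 = €144, leaving €855.
Rural Housing Credit: €263,100 is €10,900 into a €36,000 phase-out range, leaving 25,100/36,000 of the credit: €2,520 × 25,100/36,000 = €1,757.
Total: €7,325 + €855 + €1,757 = €9,937.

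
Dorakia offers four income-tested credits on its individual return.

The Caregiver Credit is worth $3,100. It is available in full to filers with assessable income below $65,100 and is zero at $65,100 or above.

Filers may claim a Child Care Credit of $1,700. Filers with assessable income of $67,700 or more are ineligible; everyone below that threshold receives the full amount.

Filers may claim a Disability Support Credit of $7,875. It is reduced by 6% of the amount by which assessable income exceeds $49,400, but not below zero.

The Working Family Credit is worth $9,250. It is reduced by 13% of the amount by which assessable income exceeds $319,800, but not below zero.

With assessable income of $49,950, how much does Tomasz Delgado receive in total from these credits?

$21,892

Caregiver Credit: $49,950 is below the $65,100 cutoff, so the full $3,100 applies.
Child Care Credit: $49,950 is below the $67,700 cutoff, so the full $1,700 applies.
Disability Support Credit: 6% of the $550 excess over $49,400 is $33; credit = $7,875 − $33 = $7,842.
Working Family Credit: $49,950 is at or below the $319,800 threshold, so the full $9,250 applies.
Total: $3,100 + $1,700 + $7,842 + $9,250 = $21,892.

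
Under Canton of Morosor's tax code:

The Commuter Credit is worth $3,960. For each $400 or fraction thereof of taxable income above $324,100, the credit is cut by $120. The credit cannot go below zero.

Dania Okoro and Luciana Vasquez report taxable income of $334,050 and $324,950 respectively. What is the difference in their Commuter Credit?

$2,640

Dania ($334,050): Commuter Credit: income exceeds $324,100 by $9,950, which is 25 full-or-partial $400 increments; reduction = 25 × $120 = $3,000, leaving $960.
Luciana ($324,950): Commuter Credit: income exceeds $324,100 by $850, which is 3 full-or-partial $400 increments; reduction = 3 × $120 = $360, leaving $3,600.
Difference: |$960 − $3,600| = $2,640.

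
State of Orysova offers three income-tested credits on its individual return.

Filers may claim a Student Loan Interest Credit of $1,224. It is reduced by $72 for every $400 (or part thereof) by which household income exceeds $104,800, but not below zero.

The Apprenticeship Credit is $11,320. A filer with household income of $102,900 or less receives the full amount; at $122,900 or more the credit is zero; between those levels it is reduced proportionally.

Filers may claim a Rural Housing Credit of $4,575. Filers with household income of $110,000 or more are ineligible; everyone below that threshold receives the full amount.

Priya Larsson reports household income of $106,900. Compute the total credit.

Student Loan Interest Credit: income exceeds $104,800 by $2,100, which is 6 full-or-partial $400 increments; reduction = 6 × $72 = $432, leaving $792.
Apprenticeship Credit: $106,900 is $4,000 into a $20,000 phase-out range, leaving 16,000/20,000 of the credit: $11,320 × 16,000/20,000 = $9,056.
Rural Housing Credit: $106,900 is below the $110,000 cutoff, so the full $4,575 applies.
Total: $792 + $9,056 + $4,575 = $14,423.

$14,423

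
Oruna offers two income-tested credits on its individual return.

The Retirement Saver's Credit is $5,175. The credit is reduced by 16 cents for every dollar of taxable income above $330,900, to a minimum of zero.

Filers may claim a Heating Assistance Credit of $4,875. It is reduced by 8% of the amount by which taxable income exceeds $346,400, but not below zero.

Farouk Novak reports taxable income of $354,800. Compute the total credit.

Retirement Saver's Credit: 16% of the $23,900 excess over $330,900 is $3,824; credit = $5,175 − $3,824 = $1,351.
Heating Assistance Credit: 8% of the $8,400 excess over $346,400 is $672; credit = $4,875 − $672 = $4,203.
Total: $1,351 + $4,203 = $5,554.

$5,554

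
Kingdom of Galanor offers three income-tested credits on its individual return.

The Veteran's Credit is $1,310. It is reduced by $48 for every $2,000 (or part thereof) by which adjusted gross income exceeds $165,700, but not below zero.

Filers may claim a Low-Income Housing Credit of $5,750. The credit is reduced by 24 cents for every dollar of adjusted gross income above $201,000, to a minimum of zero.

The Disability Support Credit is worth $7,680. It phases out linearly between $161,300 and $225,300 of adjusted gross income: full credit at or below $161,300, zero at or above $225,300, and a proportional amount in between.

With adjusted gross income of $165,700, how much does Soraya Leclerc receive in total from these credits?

$14,212

Veteran's Credit: $165,700 is at or below the $165,700 threshold, so the full $1,310 applies.
Low-Income Housing Credit: $165,700 is at or below the $201,000 threshold, so the full $5,750 applies.
Disability Support Credit: $165,700 is $4,400 into a $64,000 phase-out range, leaving 59,600/64,000 of the credit: $7,680 × 59,600/64,000 = $7,152.
Total: $1,310 + $5,750 + $7,152 = $14,212.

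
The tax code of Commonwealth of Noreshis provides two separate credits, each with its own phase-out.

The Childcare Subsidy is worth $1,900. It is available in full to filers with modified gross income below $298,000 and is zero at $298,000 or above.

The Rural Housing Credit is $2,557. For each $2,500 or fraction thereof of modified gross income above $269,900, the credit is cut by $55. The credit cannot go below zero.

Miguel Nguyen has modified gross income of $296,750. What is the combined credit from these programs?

$3,852

Childcare Subsidy: $296,750 is below the $298,000 cutoff, so the full $1,900 applies.
Rural Housing Credit: income exceeds $269,900 by $26,850, which is 11 full-or-partial $2,500 increments; reduction = 11 × $55 = $605, leaving $1,952.
Total: $1,900 + $1,952 = $3,852.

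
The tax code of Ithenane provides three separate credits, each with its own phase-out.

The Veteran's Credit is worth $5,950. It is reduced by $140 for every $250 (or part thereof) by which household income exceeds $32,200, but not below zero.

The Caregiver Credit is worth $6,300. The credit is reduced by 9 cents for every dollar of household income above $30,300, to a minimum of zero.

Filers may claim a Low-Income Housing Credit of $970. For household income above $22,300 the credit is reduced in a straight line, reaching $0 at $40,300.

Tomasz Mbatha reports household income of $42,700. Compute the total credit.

Veteran's Credit: income exceeds $32,200 by $10,500, which is 42 full-or-partial $250 increments; reduction = 42 × $140 = $5,880, leaving $70.
Caregiver Credit: 9% of the $12,400 excess over $30,300 is $1,116; credit = $6,300 − $1,116 = $5,184.
Low-Income Housing Credit: $42,700 is at or above $40,300, so the credit is $0.
Total: $70 + $5,184 + $0 = $5,254.

$5,254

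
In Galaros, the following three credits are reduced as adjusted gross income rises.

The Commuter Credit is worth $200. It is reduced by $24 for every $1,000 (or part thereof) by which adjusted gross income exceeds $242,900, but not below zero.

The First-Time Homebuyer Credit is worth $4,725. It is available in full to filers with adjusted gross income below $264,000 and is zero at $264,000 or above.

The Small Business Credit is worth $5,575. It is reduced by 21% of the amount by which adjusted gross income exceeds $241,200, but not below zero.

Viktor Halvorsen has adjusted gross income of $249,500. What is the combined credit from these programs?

Commuter Credit: income exceeds $242,900 by $6,600, which is 7 full-or-partial $1,000 increments; reduction = 7 × $24 = $168, leaving $32.
First-Time Homebuyer Credit: $249,500 is below the $264,000 cutoff, so the full $4,725 applies.
Small Business Credit: 21% of the $8,300 excess over $241,200 is $1,743; credit = $5,575 − $1,743 = $3,832.
Total: $32 + $4,725 + $3,832 = $8,589.

$8,589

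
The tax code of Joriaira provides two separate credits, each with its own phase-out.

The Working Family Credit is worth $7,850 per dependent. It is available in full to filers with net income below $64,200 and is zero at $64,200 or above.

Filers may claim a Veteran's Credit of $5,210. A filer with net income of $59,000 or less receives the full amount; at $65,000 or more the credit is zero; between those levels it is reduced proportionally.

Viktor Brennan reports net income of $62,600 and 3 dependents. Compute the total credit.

$25,634

Working Family Credit: base = 3 × $7,850 = $23,550. $62,600 is below the $64,200 cutoff, so the full $23,550 applies.
Veteran's Credit: $62,600 is $3,600 into a $6,000 phase-out range, leaving 2,400/6,000 of the credit: $5,210 × 2,400/6,000 = $2,084.
Total: $23,550 + $2,084 = $25,634.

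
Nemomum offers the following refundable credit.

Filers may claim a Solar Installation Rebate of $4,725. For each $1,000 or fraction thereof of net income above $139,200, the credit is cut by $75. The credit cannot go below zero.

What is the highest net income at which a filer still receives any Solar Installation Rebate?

After 62 increments the reduction is 62 × $75 = $4,650, leaving $75; one more increment wipes it out. Increment 62 ends at excess 62 × $1,000 = $62,000, so the highest qualifying income is $139,200 + $62,000 = $201,200.

$201,200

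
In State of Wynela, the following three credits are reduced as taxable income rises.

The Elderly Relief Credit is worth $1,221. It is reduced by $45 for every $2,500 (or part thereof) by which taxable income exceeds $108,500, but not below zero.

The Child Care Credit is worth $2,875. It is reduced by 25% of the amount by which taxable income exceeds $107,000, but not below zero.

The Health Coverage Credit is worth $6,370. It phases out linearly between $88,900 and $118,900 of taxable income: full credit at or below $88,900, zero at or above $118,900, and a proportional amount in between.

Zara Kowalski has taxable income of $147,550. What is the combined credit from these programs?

$501

Elderly Relief Credit: income exceeds $108,500 by $39,050, which is 16 full-or-partial $2,500 increments; reduction = 16 × $45 = $720, leaving $501.
Child Care Credit: 25% of the $40,550 excess over $107,000 is $10,137.50 ≥ base, so the credit is $0.
Health Coverage Credit: $147,550 is at or above $118,900, so the credit is $0.
Total: $501 + $0 + $0 = $501.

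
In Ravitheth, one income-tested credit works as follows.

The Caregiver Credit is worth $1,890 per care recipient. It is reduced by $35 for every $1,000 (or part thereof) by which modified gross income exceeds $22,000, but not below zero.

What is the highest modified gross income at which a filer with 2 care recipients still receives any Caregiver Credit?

Full credit = 2 × $1,890 = $3,780.
After 107 increments the reduction is 107 × $35 = $3,745, leaving $35; one more increment wipes it out. Increment 107 ends at excess 107 × $1,000 = $107,000, so the highest qualifying income is $22,000 + $107,000 = $129,000.

$129,000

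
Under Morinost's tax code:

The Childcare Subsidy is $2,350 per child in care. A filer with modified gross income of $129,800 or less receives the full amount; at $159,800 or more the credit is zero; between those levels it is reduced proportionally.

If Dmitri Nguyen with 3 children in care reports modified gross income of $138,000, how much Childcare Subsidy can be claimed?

Childcare Subsidy: base = 3 × $2,350 = $7,050. $138,000 is $8,200 into a $30,000 phase-out range, leaving 21,800/30,000 of the credit: $7,050 × 21,800/30,000 = $5,123.

$5,123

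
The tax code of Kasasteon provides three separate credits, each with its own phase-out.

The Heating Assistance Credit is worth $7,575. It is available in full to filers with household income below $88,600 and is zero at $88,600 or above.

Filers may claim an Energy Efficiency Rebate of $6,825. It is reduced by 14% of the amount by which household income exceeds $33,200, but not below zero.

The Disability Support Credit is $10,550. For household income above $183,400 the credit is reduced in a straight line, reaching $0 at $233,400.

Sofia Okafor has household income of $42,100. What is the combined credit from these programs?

$23,704

Heating Assistance Credit: $42,100 is below the $88,600 cutoff, so the full $7,575 applies.
Energy Efficiency Rebate: 14% of the $8,900 excess over $33,200 is $1,246; credit = $6,825 − $1,246 = $5,579.
Disability Support Credit: $42,100 is at or below the $183,400 threshold, so the full $10,550 applies.
Total: $7,575 + $5,579 + $10,550 = $23,704.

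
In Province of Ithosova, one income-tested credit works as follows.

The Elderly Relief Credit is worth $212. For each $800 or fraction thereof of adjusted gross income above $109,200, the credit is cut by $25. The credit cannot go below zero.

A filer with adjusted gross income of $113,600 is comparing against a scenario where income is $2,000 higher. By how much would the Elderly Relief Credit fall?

At $113,600 — income exceeds $109,200 by $4,400, which is 6 full-or-partial $800 increments; reduction = 6 × $25 = $150, leaving $62.
At $115,600 — income exceeds $109,200 by $6,400, which is 8 full-or-partial $800 increments; reduction = 8 × $25 = $200, leaving $12.
Lost: $62 − $12 = $50.

$50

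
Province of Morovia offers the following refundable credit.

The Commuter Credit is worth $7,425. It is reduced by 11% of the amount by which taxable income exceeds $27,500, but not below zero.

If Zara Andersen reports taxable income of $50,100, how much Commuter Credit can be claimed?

$4,939

Commuter Credit: 11% of the $22,600 excess over $27,500 is $2,486; credit = $7,425 − $2,486 = $4,939.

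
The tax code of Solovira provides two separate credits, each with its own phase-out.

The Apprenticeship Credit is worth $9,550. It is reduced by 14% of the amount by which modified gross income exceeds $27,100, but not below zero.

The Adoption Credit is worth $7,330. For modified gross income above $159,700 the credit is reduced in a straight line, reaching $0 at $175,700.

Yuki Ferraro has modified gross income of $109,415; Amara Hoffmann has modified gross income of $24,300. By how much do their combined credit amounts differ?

$9,550

Yuki ($109,415): Apprenticeship Credit: 14% of the $82,315 excess over $27,100 is $11,524.10 ≥ base, so the credit is $0. Adoption Credit: $109,415 is at or below the $159,700 threshold, so the full $7,330 applies. total $0 + $7,330 = $7,330
Amara ($24,300): Apprenticeship Credit: $24,300 is at or below the $27,100 threshold, so the full $9,550 applies. Adoption Credit: $24,300 is at or below the $159,700 threshold, so the full $7,330 applies. total $9,550 + $7,330 = $16,880
Difference: |$7,330 − $16,880| = $9,550.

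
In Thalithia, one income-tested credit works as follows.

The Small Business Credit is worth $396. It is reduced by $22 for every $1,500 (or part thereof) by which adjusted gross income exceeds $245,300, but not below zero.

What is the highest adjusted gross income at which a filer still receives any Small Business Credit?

$270,800

After 17 increments the reduction is 17 × $22 = $374, leaving $22; one more increment wipes it out. Increment 17 ends at excess 17 × $1,500 = $25,500, so the highest qualifying income is $245,300 + $25,500 = $270,800.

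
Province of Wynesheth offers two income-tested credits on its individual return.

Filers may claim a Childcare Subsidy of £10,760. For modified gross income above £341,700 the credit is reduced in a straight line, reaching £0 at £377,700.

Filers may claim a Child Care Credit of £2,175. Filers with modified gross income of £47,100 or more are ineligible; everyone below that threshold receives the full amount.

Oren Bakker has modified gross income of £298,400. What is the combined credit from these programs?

£10,760

Childcare Subsidy: £298,400 is at or below the £341,700 threshold, so the full £10,760 applies.
Child Care Credit: £298,400 meets or exceeds the £47,100 cutoff, so the credit is £0.
Total: £10,760 + £0 = £10,760.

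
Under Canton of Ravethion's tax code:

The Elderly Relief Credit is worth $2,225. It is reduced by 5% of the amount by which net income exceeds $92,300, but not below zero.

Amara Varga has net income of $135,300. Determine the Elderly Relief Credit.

Elderly Relief Credit: 5% of the $43,000 excess over $92,300 is $2,150; credit = $2,225 − $2,150 = $75.

$75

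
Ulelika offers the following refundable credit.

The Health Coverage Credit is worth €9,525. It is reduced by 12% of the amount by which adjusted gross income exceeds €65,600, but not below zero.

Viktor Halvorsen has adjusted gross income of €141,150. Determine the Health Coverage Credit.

Health Coverage Credit: 12% of the €75,550 excess over €65,600 is €9,066; credit = €9,525 − €9,066 = €459.

€459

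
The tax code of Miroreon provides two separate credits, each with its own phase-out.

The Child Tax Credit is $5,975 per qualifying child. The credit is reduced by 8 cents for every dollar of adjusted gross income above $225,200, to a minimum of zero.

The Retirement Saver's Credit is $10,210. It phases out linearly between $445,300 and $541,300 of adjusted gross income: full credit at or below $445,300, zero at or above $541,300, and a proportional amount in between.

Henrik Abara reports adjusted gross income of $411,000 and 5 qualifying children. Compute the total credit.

$25,221

Child Tax Credit: base = 5 × $5,975 = $29,875. 8% of the $185,800 excess over $225,200 is $14,864; credit = $29,875 − $14,864 = $15,011.
Retirement Saver's Credit: $411,000 is at or below the $445,300 threshold, so the full $10,210 applies.
Total: $15,011 + $10,210 = $25,221.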